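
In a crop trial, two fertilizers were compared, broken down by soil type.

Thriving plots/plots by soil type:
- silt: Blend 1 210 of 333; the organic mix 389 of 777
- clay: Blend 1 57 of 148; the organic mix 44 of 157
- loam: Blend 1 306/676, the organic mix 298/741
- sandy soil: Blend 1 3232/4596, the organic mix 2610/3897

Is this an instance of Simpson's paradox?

Silt: Blend 1 210/333 = 63.1%, the organic mix 389/777 = 50.1% → Blend 1
Clay: Blend 1 57/148 = 38.5%, the organic mix 44/157 = 28.0% → Blend 1
Loam: Blend 1 306/676 = 45.3%, the organic mix 298/741 = 40.2% → Blend 1
Sandy soil: Blend 1 3232/4596 = 70.3%, the organic mix 2610/3897 = 67.0% → Blend 1
Overall: Blend 1 3805/5753 = 66.1%, the organic mix 3341/5572 = 60.0% → Blend 1
Blend 1 wins overall and in every soil group — no reversal.

No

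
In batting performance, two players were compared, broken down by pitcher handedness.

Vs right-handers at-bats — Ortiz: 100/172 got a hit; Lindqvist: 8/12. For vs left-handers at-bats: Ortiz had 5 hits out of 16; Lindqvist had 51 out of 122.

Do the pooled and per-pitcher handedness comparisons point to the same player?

Vs right-handers: Ortiz 100/172 = 58.1%, Lindqvist 8/12 = 66.7% → Lindqvist
Vs left-handers: Ortiz 5/16 = 31.2%, Lindqvist 51/122 = 41.8% → Lindqvist
Overall: Ortiz 105/188 = 55.9%, Lindqvist 59/134 = 44.0% → Ortiz
Lindqvist wins each pitcher group but Ortiz wins overall — the comparison reverses. Lindqvist's at-bats skew toward vs left-handers, which has a lower base rate.

No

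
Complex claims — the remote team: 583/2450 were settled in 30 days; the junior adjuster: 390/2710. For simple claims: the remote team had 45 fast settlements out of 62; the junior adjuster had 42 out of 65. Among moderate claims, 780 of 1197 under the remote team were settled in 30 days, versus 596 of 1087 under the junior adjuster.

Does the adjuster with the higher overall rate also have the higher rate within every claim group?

Yes

Complex: the remote team 583/2450 = 23.8%, the junior adjuster 390/2710 = 14.4% → the remote team
Simple: the remote team 45/62 = 72.6%, the junior adjuster 42/65 = 64.6% → the remote team
Moderate: the remote team 780/1197 = 65.2%, the junior adjuster 596/1087 = 54.8% → the remote team
Overall: the remote team 1408/3709 = 38.0%, the junior adjuster 1028/3862 = 26.6% → the remote team
The remote team wins overall and in every claim group — no reversal.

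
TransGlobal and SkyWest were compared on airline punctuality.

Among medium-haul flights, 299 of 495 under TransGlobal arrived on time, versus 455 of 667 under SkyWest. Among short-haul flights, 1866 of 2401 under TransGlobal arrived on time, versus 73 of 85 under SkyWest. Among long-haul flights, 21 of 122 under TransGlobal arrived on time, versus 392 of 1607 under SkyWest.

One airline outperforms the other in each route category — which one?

SkyWest

Medium-haul: TransGlobal 299/495 = 60.4%, SkyWest 455/667 = 68.2% → SkyWest
Short-haul: TransGlobal 1866/2401 = 77.7%, SkyWest 73/85 = 85.9% → SkyWest
Long-haul: TransGlobal 21/122 = 17.2%, SkyWest 392/1607 = 24.4% → SkyWest
SkyWest has the higher rate in all 3 groups.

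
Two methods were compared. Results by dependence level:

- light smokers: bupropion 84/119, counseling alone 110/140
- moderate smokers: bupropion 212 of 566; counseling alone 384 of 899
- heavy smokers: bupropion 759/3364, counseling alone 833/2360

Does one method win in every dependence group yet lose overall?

No

Light smokers: bupropion 84/119 = 70.6%, counseling alone 110/140 = 78.6% → counseling alone
Moderate smokers: bupropion 212/566 = 37.5%, counseling alone 384/899 = 42.7% → counseling alone
Heavy smokers: bupropion 759/3364 = 22.6%, counseling alone 833/2360 = 35.3% → counseling alone
Overall: bupropion 1055/4049 = 26.1%, counseling alone 1327/3399 = 39.0% → counseling alone
Counseling alone wins overall and in every dependence group — no reversal.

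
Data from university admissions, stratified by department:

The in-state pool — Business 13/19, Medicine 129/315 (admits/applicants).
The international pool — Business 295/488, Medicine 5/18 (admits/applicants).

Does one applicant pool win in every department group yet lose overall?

Business: the in-state pool 13/19 = 68.4%, the international pool 295/488 = 60.5% → the in-state pool
Medicine: the in-state pool 129/315 = 41.0%, the international pool 5/18 = 27.8% → the in-state pool
Overall: the in-state pool 142/334 = 42.5%, the international pool 300/506 = 59.3% → the international pool
The in-state pool wins each department group but the international pool wins overall — the comparison reverses. The in-state pool's applicants skew toward Medicine, which has a lower base rate.

Yes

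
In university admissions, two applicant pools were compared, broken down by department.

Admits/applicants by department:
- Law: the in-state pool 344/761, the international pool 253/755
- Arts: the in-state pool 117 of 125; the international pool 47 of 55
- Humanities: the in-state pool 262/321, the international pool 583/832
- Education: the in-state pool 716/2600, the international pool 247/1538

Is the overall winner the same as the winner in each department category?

Yes

Law: the in-state pool 344/761 = 45.2%, the international pool 253/755 = 33.5% → the in-state pool
Arts: the in-state pool 117/125 = 93.6%, the international pool 47/55 = 85.5% → the in-state pool
Humanities: the in-state pool 262/321 = 81.6%, the international pool 583/832 = 70.1% → the in-state pool
Education: the in-state pool 716/2600 = 27.5%, the international pool 247/1538 = 16.1% → the in-state pool
Overall: the in-state pool 1439/3807 = 37.8%, the international pool 1130/3180 = 35.5% → the in-state pool
The in-state pool wins overall and in every department group — no reversal.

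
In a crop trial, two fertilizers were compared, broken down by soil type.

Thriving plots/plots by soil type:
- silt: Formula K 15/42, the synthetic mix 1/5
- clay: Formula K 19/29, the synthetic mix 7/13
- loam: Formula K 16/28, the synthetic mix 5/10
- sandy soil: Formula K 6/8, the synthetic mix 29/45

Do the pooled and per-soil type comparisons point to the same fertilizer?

Silt: Formula K 15/42 = 35.7%, the synthetic mix 1/5 = 20.0% → Formula K
Clay: Formula K 19/29 = 65.5%, the synthetic mix 7/13 = 53.8% → Formula K
Loam: Formula K 16/28 = 57.1%, the synthetic mix 5/10 = 50.0% → Formula K
Sandy soil: Formula K 6/8 = 75.0%, the synthetic mix 29/45 = 64.4% → Formula K
Overall: Formula K 56/107 = 52.3%, the synthetic mix 42/73 = 57.5% → the synthetic mix
Formula K wins each soil group but the synthetic mix wins overall — the comparison reverses. Formula K's plots skew toward silt, which has a lower base rate.

No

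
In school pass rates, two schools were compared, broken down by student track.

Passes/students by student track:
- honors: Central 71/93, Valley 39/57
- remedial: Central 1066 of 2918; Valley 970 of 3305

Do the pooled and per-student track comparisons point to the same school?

Honors: Central 71/93 = 76.3%, Valley 39/57 = 68.4% → Central
Remedial: Central 1066/2918 = 36.5%, Valley 970/3305 = 29.3% → Central
Overall: Central 1137/3011 = 37.8%, Valley 1009/3362 = 30.0% → Central
Central wins overall and in every student group — no reversal.

Yes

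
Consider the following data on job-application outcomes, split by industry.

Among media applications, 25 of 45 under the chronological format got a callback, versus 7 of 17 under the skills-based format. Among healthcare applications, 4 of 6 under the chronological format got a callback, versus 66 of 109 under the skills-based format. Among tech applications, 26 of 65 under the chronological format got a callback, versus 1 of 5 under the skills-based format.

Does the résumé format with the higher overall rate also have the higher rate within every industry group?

Media: the chronological format 25/45 = 55.6%, the skills-based format 7/17 = 41.2% → the chronological format
Healthcare: the chronological format 4/6 = 66.7%, the skills-based format 66/109 = 60.6% → the chronological format
Tech: the chronological format 26/65 = 40.0%, the skills-based format 1/5 = 20.0% → the chronological format
Overall: the chronological format 55/116 = 47.4%, the skills-based format 74/131 = 56.5% → the skills-based format
The chronological format wins each industry group but the skills-based format wins overall — the comparison reverses. The chronological format's applications skew toward tech, which has a lower base rate.

No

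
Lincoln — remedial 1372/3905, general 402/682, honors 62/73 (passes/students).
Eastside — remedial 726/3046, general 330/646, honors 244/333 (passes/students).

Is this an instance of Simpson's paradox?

No

Remedial: Lincoln 1372/3905 = 35.1%, Eastside 726/3046 = 23.8% → Lincoln
General: Lincoln 402/682 = 58.9%, Eastside 330/646 = 51.1% → Lincoln
Honors: Lincoln 62/73 = 84.9%, Eastside 244/333 = 73.3% → Lincoln
Overall: Lincoln 1836/4660 = 39.4%, Eastside 1300/4025 = 32.3% → Lincoln
Lincoln wins overall and in every student group — no reversal.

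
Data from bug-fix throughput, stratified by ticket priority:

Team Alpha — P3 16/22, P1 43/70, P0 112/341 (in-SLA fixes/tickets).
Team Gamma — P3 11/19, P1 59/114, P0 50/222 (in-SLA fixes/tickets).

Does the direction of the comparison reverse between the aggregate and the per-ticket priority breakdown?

No

P3: Team Alpha 16/22 = 72.7%, Team Gamma 11/19 = 57.9% → Team Alpha
P1: Team Alpha 43/70 = 61.4%, Team Gamma 59/114 = 51.8% → Team Alpha
P0: Team Alpha 112/341 = 32.8%, Team Gamma 50/222 = 22.5% → Team Alpha
Overall: Team Alpha 171/433 = 39.5%, Team Gamma 120/355 = 33.8% → Team Alpha
Team Alpha wins overall and in every ticket group — no reversal.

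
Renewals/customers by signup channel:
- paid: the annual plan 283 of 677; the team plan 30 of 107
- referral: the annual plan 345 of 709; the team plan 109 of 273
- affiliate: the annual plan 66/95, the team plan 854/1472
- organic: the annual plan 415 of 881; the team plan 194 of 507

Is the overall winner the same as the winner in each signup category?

No

Paid: the annual plan 283/677 = 41.8%, the team plan 30/107 = 28.0% → the annual plan
Referral: the annual plan 345/709 = 48.7%, the team plan 109/273 = 39.9% → the annual plan
Affiliate: the annual plan 66/95 = 69.5%, the team plan 854/1472 = 58.0% → the annual plan
Organic: the annual plan 415/881 = 47.1%, the team plan 194/507 = 38.3% → the annual plan
Overall: the annual plan 1109/2362 = 47.0%, the team plan 1187/2359 = 50.3% → the team plan
The annual plan wins each signup group but the team plan wins overall — the comparison reverses. The annual plan's customers skew toward paid, which has a lower base rate.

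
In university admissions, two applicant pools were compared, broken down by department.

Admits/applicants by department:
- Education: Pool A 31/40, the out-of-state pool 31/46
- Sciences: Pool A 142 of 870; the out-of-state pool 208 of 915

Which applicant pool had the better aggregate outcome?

Education: Pool A 31/40 = 77.5%, the out-of-state pool 31/46 = 67.4% → Pool A
Sciences: Pool A 142/870 = 16.3%, the out-of-state pool 208/915 = 22.7% → the out-of-state pool
Overall: Pool A 173/910 = 19.0%, the out-of-state pool 239/961 = 24.9% → the out-of-state pool
(Neither sweeps every department group, but the out-of-state pool has the higher pooled rate.)

the out-of-state pool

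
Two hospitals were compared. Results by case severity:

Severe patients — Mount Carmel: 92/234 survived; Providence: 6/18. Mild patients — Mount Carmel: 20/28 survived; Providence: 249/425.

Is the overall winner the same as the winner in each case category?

No

Severe: Mount Carmel 92/234 = 39.3%, Providence 6/18 = 33.3% → Mount Carmel
Mild: Mount Carmel 20/28 = 71.4%, Providence 249/425 = 58.6% → Mount Carmel
Overall: Mount Carmel 112/262 = 42.7%, Providence 255/443 = 57.6% → Providence
Mount Carmel wins each case group but Providence wins overall — the comparison reverses. Mount Carmel's patients skew toward severe, which has a lower base rate.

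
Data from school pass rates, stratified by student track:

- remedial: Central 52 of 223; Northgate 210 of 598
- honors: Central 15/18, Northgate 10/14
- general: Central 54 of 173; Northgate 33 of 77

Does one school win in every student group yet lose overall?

Remedial: Central 52/223 = 23.3%, Northgate 210/598 = 35.1% → Northgate
Honors: Central 15/18 = 83.3%, Northgate 10/14 = 71.4% → Central
General: Central 54/173 = 31.2%, Northgate 33/77 = 42.9% → Northgate
Overall: Central 121/414 = 29.2%, Northgate 253/689 = 36.7% → Northgate
Neither sweeps: Central wins 1 of 3 groups, Northgate wins 2. Northgate wins overall but not every group — no Simpson reversal.

No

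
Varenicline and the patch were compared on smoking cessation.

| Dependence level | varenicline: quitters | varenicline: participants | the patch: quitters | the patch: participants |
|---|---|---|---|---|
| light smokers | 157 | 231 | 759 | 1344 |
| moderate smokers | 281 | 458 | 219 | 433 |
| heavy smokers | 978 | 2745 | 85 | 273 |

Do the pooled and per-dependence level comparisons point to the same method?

No

Light smokers: varenicline 157/231 = 68.0%, the patch 759/1344 = 56.5% → varenicline
Moderate smokers: varenicline 281/458 = 61.4%, the patch 219/433 = 50.6% → varenicline
Heavy smokers: varenicline 978/2745 = 35.6%, the patch 85/273 = 31.1% → varenicline
Overall: varenicline 1416/3434 = 41.2%, the patch 1063/2050 = 51.9% → the patch
Varenicline wins each dependence group but the patch wins overall — the comparison reverses. Varenicline's participants skew toward heavy smokers, which has a lower base rate.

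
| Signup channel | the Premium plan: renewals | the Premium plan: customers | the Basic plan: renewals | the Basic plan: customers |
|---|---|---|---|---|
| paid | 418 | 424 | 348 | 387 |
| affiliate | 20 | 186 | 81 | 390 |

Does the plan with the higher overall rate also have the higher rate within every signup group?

No

Paid: the Premium plan 418/424 = 98.6%, the Basic plan 348/387 = 89.9% → the Premium plan
Affiliate: the Premium plan 20/186 = 10.8%, the Basic plan 81/390 = 20.8% → the Basic plan
Overall: the Premium plan 438/610 = 71.8%, the Basic plan 429/777 = 55.2% → the Premium plan
Neither sweeps: the Premium plan wins 1 of 2 groups, the Basic plan wins 1. The Premium plan wins overall but not every group — no Simpson reversal.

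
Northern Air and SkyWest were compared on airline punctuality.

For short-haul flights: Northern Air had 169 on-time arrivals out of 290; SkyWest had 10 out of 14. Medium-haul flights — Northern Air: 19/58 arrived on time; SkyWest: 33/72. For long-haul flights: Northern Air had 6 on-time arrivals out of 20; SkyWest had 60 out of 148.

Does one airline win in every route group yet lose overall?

Yes

Short-haul: Northern Air 169/290 = 58.3%, SkyWest 10/14 = 71.4% → SkyWest
Medium-haul: Northern Air 19/58 = 32.8%, SkyWest 33/72 = 45.8% → SkyWest
Long-haul: Northern Air 6/20 = 30.0%, SkyWest 60/148 = 40.5% → SkyWest
Overall: Northern Air 194/368 = 52.7%, SkyWest 103/234 = 44.0% → Northern Air
SkyWest wins each route group but Northern Air wins overall — the comparison reverses. SkyWest's flights skew toward long-haul, which has a lower base rate.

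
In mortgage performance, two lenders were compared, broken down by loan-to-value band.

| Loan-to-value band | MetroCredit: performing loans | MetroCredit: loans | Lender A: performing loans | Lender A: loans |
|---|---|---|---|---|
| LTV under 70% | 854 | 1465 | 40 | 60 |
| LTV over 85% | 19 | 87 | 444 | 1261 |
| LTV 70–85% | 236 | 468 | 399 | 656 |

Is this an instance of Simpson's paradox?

LTV under 70%: MetroCredit 854/1465 = 58.3%, Lender A 40/60 = 66.7% → Lender A
LTV over 85%: MetroCredit 19/87 = 21.8%, Lender A 444/1261 = 35.2% → Lender A
LTV 70–85%: MetroCredit 236/468 = 50.4%, Lender A 399/656 = 60.8% → Lender A
Overall: MetroCredit 1109/2020 = 54.9%, Lender A 883/1977 = 44.7% → MetroCredit
Lender A wins each loan-to-value group but MetroCredit wins overall — the comparison reverses. Lender A's loans skew toward LTV over 85%, which has a lower base rate.

Yes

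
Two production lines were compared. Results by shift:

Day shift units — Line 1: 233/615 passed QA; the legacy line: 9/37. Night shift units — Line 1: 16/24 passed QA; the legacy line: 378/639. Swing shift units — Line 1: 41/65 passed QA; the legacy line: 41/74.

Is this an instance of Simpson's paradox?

Day shift: Line 1 233/615 = 37.9%, the legacy line 9/37 = 24.3% → Line 1
Night shift: Line 1 16/24 = 66.7%, the legacy line 378/639 = 59.2% → Line 1
Swing shift: Line 1 41/65 = 63.1%, the legacy line 41/74 = 55.4% → Line 1
Overall: Line 1 290/704 = 41.2%, the legacy line 428/750 = 57.1% → the legacy line
Line 1 wins each shift group but the legacy line wins overall — the comparison reverses. Line 1's units skew toward day shift, which has a lower base rate.

Yes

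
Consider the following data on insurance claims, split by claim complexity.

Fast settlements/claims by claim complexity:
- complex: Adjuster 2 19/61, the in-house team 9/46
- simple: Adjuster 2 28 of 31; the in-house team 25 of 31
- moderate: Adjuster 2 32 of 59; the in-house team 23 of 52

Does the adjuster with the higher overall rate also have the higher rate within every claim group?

Complex: Adjuster 2 19/61 = 31.1%, the in-house team 9/46 = 19.6% → Adjuster 2
Simple: Adjuster 2 28/31 = 90.3%, the in-house team 25/31 = 80.6% → Adjuster 2
Moderate: Adjuster 2 32/59 = 54.2%, the in-house team 23/52 = 44.2% → Adjuster 2
Overall: Adjuster 2 79/151 = 52.3%, the in-house team 57/129 = 44.2% → Adjuster 2
Adjuster 2 wins overall and in every claim group — no reversal.

Yes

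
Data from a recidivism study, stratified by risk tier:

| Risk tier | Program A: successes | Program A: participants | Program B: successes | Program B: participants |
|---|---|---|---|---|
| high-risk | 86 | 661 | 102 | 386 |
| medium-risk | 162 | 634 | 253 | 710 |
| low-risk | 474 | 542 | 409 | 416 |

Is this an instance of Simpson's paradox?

No

High-risk: Program A 86/661 = 13.0%, Program B 102/386 = 26.4% → Program B
Medium-risk: Program A 162/634 = 25.6%, Program B 253/710 = 35.6% → Program B
Low-risk: Program A 474/542 = 87.5%, Program B 409/416 = 98.3% → Program B
Overall: Program A 722/1837 = 39.3%, Program B 764/1512 = 50.5% → Program B
Program B wins overall and in every risk group — no reversal.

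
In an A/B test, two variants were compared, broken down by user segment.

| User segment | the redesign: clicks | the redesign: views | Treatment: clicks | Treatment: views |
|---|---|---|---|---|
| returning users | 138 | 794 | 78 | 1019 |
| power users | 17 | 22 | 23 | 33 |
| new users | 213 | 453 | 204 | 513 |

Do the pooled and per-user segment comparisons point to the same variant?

Yes

Returning users: the redesign 138/794 = 17.4%, Treatment 78/1019 = 7.7% → the redesign
Power users: the redesign 17/22 = 77.3%, Treatment 23/33 = 69.7% → the redesign
New users: the redesign 213/453 = 47.0%, Treatment 204/513 = 39.8% → the redesign
Overall: the redesign 368/1269 = 29.0%, Treatment 305/1565 = 19.5% → the redesign
The redesign wins overall and in every user group — no reversal.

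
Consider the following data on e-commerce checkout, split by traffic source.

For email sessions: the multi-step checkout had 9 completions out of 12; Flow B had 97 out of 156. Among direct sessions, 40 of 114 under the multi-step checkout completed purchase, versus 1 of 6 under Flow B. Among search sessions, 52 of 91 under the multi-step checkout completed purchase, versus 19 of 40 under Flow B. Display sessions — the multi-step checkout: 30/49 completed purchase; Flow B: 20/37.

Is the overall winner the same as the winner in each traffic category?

Email: the multi-step checkout 9/12 = 75.0%, Flow B 97/156 = 62.2% → the multi-step checkout
Direct: the multi-step checkout 40/114 = 35.1%, Flow B 1/6 = 16.7% → the multi-step checkout
Search: the multi-step checkout 52/91 = 57.1%, Flow B 19/40 = 47.5% → the multi-step checkout
Display: the multi-step checkout 30/49 = 61.2%, Flow B 20/37 = 54.1% → the multi-step checkout
Overall: the multi-step checkout 131/266 = 49.2%, Flow B 137/239 = 57.3% → Flow B
The multi-step checkout wins each traffic group but Flow B wins overall — the comparison reverses. The multi-step checkout's sessions skew toward direct, which has a lower base rate.

No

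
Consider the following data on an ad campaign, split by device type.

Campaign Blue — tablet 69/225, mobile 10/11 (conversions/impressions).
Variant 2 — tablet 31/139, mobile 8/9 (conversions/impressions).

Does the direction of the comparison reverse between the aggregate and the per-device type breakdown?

No

Tablet: Campaign Blue 69/225 = 30.7%, Variant 2 31/139 = 22.3% → Campaign Blue
Mobile: Campaign Blue 10/11 = 90.9%, Variant 2 8/9 = 88.9% → Campaign Blue
Overall: Campaign Blue 79/236 = 33.5%, Variant 2 39/148 = 26.4% → Campaign Blue
Campaign Blue wins overall and in every device group — no reversal.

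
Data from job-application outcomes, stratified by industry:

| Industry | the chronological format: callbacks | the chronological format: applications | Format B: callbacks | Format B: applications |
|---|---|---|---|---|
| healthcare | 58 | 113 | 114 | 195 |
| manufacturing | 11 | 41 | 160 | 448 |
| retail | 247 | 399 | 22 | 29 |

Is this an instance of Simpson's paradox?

Yes

Healthcare: the chronological format 58/113 = 51.3%, Format B 114/195 = 58.5% → Format B
Manufacturing: the chronological format 11/41 = 26.8%, Format B 160/448 = 35.7% → Format B
Retail: the chronological format 247/399 = 61.9%, Format B 22/29 = 75.9% → Format B
Overall: the chronological format 316/553 = 57.1%, Format B 296/672 = 44.0% → the chronological format
Format B wins each industry group but the chronological format wins overall — the comparison reverses. Format B's applications skew toward manufacturing, which has a lower base rate.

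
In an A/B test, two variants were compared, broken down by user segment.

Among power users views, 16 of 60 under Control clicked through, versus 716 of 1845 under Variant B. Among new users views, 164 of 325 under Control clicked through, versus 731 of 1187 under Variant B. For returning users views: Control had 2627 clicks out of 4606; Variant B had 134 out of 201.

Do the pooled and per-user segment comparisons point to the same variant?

Power users: Control 16/60 = 26.7%, Variant B 716/1845 = 38.8% → Variant B
New users: Control 164/325 = 50.5%, Variant B 731/1187 = 61.6% → Variant B
Returning users: Control 2627/4606 = 57.0%, Variant B 134/201 = 66.7% → Variant B
Overall: Control 2807/4991 = 56.2%, Variant B 1581/3233 = 48.9% → Control
Variant B wins each user group but Control wins overall — the comparison reverses. Variant B's views skew toward power users, which has a lower base rate.

No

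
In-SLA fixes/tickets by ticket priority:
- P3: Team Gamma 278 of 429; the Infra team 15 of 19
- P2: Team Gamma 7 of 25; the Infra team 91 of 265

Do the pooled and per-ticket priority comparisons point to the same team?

No

P3: Team Gamma 278/429 = 64.8%, the Infra team 15/19 = 78.9% → the Infra team
P2: Team Gamma 7/25 = 28.0%, the Infra team 91/265 = 34.3% → the Infra team
Overall: Team Gamma 285/454 = 62.8%, the Infra team 106/284 = 37.3% → Team Gamma
The Infra team wins each ticket group but Team Gamma wins overall — the comparison reverses. The Infra team's tickets skew toward P2, which has a lower base rate.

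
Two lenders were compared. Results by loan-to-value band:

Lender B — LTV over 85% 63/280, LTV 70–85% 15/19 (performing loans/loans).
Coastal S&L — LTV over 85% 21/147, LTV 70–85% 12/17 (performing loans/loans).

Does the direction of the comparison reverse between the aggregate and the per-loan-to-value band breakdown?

LTV over 85%: Lender B 63/280 = 22.5%, Coastal S&L 21/147 = 14.3% → Lender B
LTV 70–85%: Lender B 15/19 = 78.9%, Coastal S&L 12/17 = 70.6% → Lender B
Overall: Lender B 78/299 = 26.1%, Coastal S&L 33/164 = 20.1% → Lender B
Lender B wins overall and in every loan-to-value group — no reversal.

No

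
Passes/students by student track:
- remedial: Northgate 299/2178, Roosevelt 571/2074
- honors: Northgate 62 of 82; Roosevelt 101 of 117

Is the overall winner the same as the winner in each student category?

Remedial: Northgate 299/2178 = 13.7%, Roosevelt 571/2074 = 27.5% → Roosevelt
Honors: Northgate 62/82 = 75.6%, Roosevelt 101/117 = 86.3% → Roosevelt
Overall: Northgate 361/2260 = 16.0%, Roosevelt 672/2191 = 30.7% → Roosevelt
Roosevelt wins overall and in every student group — no reversal.

Yes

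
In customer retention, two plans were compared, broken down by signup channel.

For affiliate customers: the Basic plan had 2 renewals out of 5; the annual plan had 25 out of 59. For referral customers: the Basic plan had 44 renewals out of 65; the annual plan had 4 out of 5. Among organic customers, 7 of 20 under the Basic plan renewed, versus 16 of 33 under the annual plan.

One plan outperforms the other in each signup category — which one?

the annual plan

Affiliate: the Basic plan 2/5 = 40.0%, the annual plan 25/59 = 42.4% → the annual plan
Referral: the Basic plan 44/65 = 67.7%, the annual plan 4/5 = 80.0% → the annual plan
Organic: the Basic plan 7/20 = 35.0%, the annual plan 16/33 = 48.5% → the annual plan
The annual plan has the higher rate in all 3 groups.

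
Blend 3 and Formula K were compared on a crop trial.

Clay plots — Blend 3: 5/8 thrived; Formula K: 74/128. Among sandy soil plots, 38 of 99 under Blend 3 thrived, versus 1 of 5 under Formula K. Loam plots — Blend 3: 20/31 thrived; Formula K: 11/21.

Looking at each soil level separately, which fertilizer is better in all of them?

Blend 3

Clay: Blend 3 5/8 = 62.5%, Formula K 74/128 = 57.8% → Blend 3
Sandy soil: Blend 3 38/99 = 38.4%, Formula K 1/5 = 20.0% → Blend 3
Loam: Blend 3 20/31 = 64.5%, Formula K 11/21 = 52.4% → Blend 3
Blend 3 has the higher rate in all 3 groups.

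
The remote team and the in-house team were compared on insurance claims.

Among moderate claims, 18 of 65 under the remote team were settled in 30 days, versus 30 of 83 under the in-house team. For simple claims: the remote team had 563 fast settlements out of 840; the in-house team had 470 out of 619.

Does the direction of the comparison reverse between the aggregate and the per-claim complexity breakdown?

No

Moderate: the remote team 18/65 = 27.7%, the in-house team 30/83 = 36.1% → the in-house team
Simple: the remote team 563/840 = 67.0%, the in-house team 470/619 = 75.9% → the in-house team
Overall: the remote team 581/905 = 64.2%, the in-house team 500/702 = 71.2% → the in-house team
The in-house team wins overall and in every claim group — no reversal.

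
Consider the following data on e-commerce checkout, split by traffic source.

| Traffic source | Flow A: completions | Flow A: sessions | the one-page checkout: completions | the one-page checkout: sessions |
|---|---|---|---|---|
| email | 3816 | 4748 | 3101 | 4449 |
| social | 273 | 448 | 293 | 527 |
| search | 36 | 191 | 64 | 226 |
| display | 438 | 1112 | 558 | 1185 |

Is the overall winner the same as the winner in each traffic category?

No

Email: Flow A 3816/4748 = 80.4%, the one-page checkout 3101/4449 = 69.7% → Flow A
Social: Flow A 273/448 = 60.9%, the one-page checkout 293/527 = 55.6% → Flow A
Search: Flow A 36/191 = 18.8%, the one-page checkout 64/226 = 28.3% → the one-page checkout
Display: Flow A 438/1112 = 39.4%, the one-page checkout 558/1185 = 47.1% → the one-page checkout
Overall: Flow A 4563/6499 = 70.2%, the one-page checkout 4016/6387 = 62.9% → Flow A
Neither sweeps: Flow A wins 2 of 4 groups, the one-page checkout wins 2. Flow A wins overall but not every group — no Simpson reversal.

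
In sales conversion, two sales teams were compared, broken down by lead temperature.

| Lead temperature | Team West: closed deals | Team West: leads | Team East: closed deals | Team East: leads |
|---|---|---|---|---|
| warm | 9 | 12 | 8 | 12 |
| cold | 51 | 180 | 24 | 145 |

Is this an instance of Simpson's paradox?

No

Warm: Team West 9/12 = 75.0%, Team East 8/12 = 66.7% → Team West
Cold: Team West 51/180 = 28.3%, Team East 24/145 = 16.6% → Team West
Overall: Team West 60/192 = 31.2%, Team East 32/157 = 20.4% → Team West
Team West wins overall and in every lead group — no reversal.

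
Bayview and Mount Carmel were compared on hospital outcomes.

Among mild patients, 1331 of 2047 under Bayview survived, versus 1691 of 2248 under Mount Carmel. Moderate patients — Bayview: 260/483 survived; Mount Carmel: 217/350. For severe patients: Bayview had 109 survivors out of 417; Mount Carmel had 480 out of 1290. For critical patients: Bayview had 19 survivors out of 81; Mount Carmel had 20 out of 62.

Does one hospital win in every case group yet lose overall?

No

Mild: Bayview 1331/2047 = 65.0%, Mount Carmel 1691/2248 = 75.2% → Mount Carmel
Moderate: Bayview 260/483 = 53.8%, Mount Carmel 217/350 = 62.0% → Mount Carmel
Severe: Bayview 109/417 = 26.1%, Mount Carmel 480/1290 = 37.2% → Mount Carmel
Critical: Bayview 19/81 = 23.5%, Mount Carmel 20/62 = 32.3% → Mount Carmel
Overall: Bayview 1719/3028 = 56.8%, Mount Carmel 2408/3950 = 61.0% → Mount Carmel
Mount Carmel wins overall and in every case group — no reversal.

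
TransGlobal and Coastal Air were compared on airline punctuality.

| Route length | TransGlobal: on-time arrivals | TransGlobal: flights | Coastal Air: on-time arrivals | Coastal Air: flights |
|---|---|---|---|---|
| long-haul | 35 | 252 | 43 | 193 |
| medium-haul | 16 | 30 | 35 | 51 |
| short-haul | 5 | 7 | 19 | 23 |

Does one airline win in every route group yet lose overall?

Long-haul: TransGlobal 35/252 = 13.9%, Coastal Air 43/193 = 22.3% → Coastal Air
Medium-haul: TransGlobal 16/30 = 53.3%, Coastal Air 35/51 = 68.6% → Coastal Air
Short-haul: TransGlobal 5/7 = 71.4%, Coastal Air 19/23 = 82.6% → Coastal Air
Overall: TransGlobal 56/289 = 19.4%, Coastal Air 97/267 = 36.3% → Coastal Air
Coastal Air wins overall and in every route group — no reversal.

No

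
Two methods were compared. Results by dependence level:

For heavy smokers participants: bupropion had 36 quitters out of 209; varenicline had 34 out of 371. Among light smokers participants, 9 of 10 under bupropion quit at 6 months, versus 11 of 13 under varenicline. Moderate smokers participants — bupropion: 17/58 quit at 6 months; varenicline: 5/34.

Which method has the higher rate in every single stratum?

Heavy smokers: bupropion 36/209 = 17.2%, varenicline 34/371 = 9.2% → bupropion
Light smokers: bupropion 9/10 = 90.0%, varenicline 11/13 = 84.6% → bupropion
Moderate smokers: bupropion 17/58 = 29.3%, varenicline 5/34 = 14.7% → bupropion
Bupropion has the higher rate in all 3 groups.

bupropion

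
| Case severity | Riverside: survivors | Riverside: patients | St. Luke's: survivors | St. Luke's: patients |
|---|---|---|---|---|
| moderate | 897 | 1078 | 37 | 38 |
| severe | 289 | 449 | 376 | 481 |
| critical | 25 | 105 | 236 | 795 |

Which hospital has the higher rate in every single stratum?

Moderate: Riverside 897/1078 = 83.2%, St. Luke's 37/38 = 97.4% → St. Luke's
Severe: Riverside 289/449 = 64.4%, St. Luke's 376/481 = 78.2% → St. Luke's
Critical: Riverside 25/105 = 23.8%, St. Luke's 236/795 = 29.7% → St. Luke's
St. Luke's has the higher rate in all 3 groups.

St. Luke's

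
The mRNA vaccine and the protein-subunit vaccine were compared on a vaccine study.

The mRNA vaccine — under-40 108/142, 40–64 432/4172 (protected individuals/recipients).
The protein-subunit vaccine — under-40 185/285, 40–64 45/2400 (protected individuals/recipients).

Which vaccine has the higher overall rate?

the mRNA vaccine

Under-40: the mRNA vaccine 108/142 = 76.1%, the protein-subunit vaccine 185/285 = 64.9% → the mRNA vaccine
40–64: the mRNA vaccine 432/4172 = 10.4%, the protein-subunit vaccine 45/2400 = 1.9% → the mRNA vaccine
Overall: the mRNA vaccine 540/4314 = 12.5%, the protein-subunit vaccine 230/2685 = 8.6% → the mRNA vaccine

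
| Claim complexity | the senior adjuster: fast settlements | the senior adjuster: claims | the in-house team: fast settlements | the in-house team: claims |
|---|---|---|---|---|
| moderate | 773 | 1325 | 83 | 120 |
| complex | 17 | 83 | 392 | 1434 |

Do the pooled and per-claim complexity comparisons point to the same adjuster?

No

Moderate: the senior adjuster 773/1325 = 58.3%, the in-house team 83/120 = 69.2% → the in-house team
Complex: the senior adjuster 17/83 = 20.5%, the in-house team 392/1434 = 27.3% → the in-house team
Overall: the senior adjuster 790/1408 = 56.1%, the in-house team 475/1554 = 30.6% → the senior adjuster
The in-house team wins each claim group but the senior adjuster wins overall — the comparison reverses. The in-house team's claims skew toward complex, which has a lower base rate.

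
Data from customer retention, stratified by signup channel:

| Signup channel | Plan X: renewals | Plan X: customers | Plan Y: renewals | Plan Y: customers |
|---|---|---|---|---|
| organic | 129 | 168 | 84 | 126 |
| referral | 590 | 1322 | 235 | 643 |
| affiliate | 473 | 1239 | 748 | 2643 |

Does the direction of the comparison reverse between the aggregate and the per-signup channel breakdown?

Organic: Plan X 129/168 = 76.8%, Plan Y 84/126 = 66.7% → Plan X
Referral: Plan X 590/1322 = 44.6%, Plan Y 235/643 = 36.5% → Plan X
Affiliate: Plan X 473/1239 = 38.2%, Plan Y 748/2643 = 28.3% → Plan X
Overall: Plan X 1192/2729 = 43.7%, Plan Y 1067/3412 = 31.3% → Plan X
Plan X wins overall and in every signup group — no reversal.

No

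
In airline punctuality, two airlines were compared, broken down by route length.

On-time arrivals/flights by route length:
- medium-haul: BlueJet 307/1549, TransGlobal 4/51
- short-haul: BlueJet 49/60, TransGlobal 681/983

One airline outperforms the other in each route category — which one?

BlueJet

Medium-haul: BlueJet 307/1549 = 19.8%, TransGlobal 4/51 = 7.8% → BlueJet
Short-haul: BlueJet 49/60 = 81.7%, TransGlobal 681/983 = 69.3% → BlueJet
BlueJet has the higher rate in both groups.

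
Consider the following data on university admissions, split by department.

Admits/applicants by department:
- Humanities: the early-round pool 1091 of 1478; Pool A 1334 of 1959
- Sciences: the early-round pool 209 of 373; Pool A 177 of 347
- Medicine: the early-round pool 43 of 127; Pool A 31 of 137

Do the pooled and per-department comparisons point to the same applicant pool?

Humanities: the early-round pool 1091/1478 = 73.8%, Pool A 1334/1959 = 68.1% → the early-round pool
Sciences: the early-round pool 209/373 = 56.0%, Pool A 177/347 = 51.0% → the early-round pool
Medicine: the early-round pool 43/127 = 33.9%, Pool A 31/137 = 22.6% → the early-round pool
Overall: the early-round pool 1343/1978 = 67.9%, Pool A 1542/2443 = 63.1% → the early-round pool
The early-round pool wins overall and in every department group — no reversal.

Yes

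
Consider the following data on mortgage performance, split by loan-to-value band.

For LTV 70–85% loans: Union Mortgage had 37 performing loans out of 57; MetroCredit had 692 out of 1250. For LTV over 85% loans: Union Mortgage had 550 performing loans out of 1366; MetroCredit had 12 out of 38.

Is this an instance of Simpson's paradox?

LTV 70–85%: Union Mortgage 37/57 = 64.9%, MetroCredit 692/1250 = 55.4% → Union Mortgage
LTV over 85%: Union Mortgage 550/1366 = 40.3%, MetroCredit 12/38 = 31.6% → Union Mortgage
Overall: Union Mortgage 587/1423 = 41.3%, MetroCredit 704/1288 = 54.7% → MetroCredit
Union Mortgage wins each loan-to-value group but MetroCredit wins overall — the comparison reverses. Union Mortgage's loans skew toward LTV over 85%, which has a lower base rate.

Yes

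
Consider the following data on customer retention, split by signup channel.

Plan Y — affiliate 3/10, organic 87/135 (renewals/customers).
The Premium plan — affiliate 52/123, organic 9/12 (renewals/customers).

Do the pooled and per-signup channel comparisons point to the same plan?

Affiliate: Plan Y 3/10 = 30.0%, the Premium plan 52/123 = 42.3% → the Premium plan
Organic: Plan Y 87/135 = 64.4%, the Premium plan 9/12 = 75.0% → the Premium plan
Overall: Plan Y 90/145 = 62.1%, the Premium plan 61/135 = 45.2% → Plan Y
The Premium plan wins each signup group but Plan Y wins overall — the comparison reverses. The Premium plan's customers skew toward affiliate, which has a lower base rate.

No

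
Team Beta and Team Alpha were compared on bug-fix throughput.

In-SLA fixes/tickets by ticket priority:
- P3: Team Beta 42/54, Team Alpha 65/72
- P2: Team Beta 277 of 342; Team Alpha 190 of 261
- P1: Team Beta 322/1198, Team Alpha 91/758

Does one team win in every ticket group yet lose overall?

No

P3: Team Beta 42/54 = 77.8%, Team Alpha 65/72 = 90.3% → Team Alpha
P2: Team Beta 277/342 = 81.0%, Team Alpha 190/261 = 72.8% → Team Beta
P1: Team Beta 322/1198 = 26.9%, Team Alpha 91/758 = 12.0% → Team Beta
Overall: Team Beta 641/1594 = 40.2%, Team Alpha 346/1091 = 31.7% → Team Beta
Neither sweeps: Team Beta wins 2 of 3 groups, Team Alpha wins 1. Team Beta wins overall but not every group — no Simpson reversal.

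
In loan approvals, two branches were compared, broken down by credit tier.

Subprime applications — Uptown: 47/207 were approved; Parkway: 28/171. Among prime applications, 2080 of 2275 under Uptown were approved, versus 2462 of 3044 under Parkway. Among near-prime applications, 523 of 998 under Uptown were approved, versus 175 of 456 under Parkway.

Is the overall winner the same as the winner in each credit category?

Subprime: Uptown 47/207 = 22.7%, Parkway 28/171 = 16.4% → Uptown
Prime: Uptown 2080/2275 = 91.4%, Parkway 2462/3044 = 80.9% → Uptown
Near-prime: Uptown 523/998 = 52.4%, Parkway 175/456 = 38.4% → Uptown
Overall: Uptown 2650/3480 = 76.1%, Parkway 2665/3671 = 72.6% → Uptown
Uptown wins overall and in every credit group — no reversal.

Yes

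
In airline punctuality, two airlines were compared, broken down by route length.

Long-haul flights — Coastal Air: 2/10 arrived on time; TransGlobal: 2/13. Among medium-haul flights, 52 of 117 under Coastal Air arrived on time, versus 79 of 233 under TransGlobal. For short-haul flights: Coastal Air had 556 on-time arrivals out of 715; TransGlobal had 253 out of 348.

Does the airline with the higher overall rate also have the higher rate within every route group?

Long-haul: Coastal Air 2/10 = 20.0%, TransGlobal 2/13 = 15.4% → Coastal Air
Medium-haul: Coastal Air 52/117 = 44.4%, TransGlobal 79/233 = 33.9% → Coastal Air
Short-haul: Coastal Air 556/715 = 77.8%, TransGlobal 253/348 = 72.7% → Coastal Air
Overall: Coastal Air 610/842 = 72.4%, TransGlobal 334/594 = 56.2% → Coastal Air
Coastal Air wins overall and in every route group — no reversal.

Yes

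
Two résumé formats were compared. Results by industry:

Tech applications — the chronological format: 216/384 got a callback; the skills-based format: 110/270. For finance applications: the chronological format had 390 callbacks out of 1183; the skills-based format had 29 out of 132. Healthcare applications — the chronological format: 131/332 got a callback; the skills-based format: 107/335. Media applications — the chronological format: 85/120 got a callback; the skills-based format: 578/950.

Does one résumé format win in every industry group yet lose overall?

Tech: the chronological format 216/384 = 56.2%, the skills-based format 110/270 = 40.7% → the chronological format
Finance: the chronological format 390/1183 = 33.0%, the skills-based format 29/132 = 22.0% → the chronological format
Healthcare: the chronological format 131/332 = 39.5%, the skills-based format 107/335 = 31.9% → the chronological format
Media: the chronological format 85/120 = 70.8%, the skills-based format 578/950 = 60.8% → the chronological format
Overall: the chronological format 822/2019 = 40.7%, the skills-based format 824/1687 = 48.8% → the skills-based format
The chronological format wins each industry group but the skills-based format wins overall — the comparison reverses. The chronological format's applications skew toward finance, which has a lower base rate.

Yes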